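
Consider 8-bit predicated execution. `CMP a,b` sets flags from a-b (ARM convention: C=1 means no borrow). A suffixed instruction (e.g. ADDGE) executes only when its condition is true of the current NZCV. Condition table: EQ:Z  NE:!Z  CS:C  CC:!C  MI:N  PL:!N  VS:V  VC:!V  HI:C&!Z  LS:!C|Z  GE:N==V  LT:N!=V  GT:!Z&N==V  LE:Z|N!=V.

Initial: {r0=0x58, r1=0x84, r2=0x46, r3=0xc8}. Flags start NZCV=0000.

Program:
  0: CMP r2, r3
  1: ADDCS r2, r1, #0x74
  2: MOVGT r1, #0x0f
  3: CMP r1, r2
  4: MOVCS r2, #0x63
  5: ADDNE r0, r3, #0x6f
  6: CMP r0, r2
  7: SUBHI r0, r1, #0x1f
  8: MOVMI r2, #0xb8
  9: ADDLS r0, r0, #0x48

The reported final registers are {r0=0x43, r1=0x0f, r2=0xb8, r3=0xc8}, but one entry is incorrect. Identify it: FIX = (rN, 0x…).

FIX = (r0, 0x7f)

0: ✓ CMP  NZCV=0000
1: · ADDCS
2: ✓ MOVGT  r1←0x0f
3: ✓ CMP  NZCV=1000
4: · MOVCS
5: ✓ ADDNE  r0←0x37
6: ✓ CMP  NZCV=1000
7: · SUBHI
8: ✓ MOVMI  r2←0xb8
9: ✓ ADDLS  r0←0x7f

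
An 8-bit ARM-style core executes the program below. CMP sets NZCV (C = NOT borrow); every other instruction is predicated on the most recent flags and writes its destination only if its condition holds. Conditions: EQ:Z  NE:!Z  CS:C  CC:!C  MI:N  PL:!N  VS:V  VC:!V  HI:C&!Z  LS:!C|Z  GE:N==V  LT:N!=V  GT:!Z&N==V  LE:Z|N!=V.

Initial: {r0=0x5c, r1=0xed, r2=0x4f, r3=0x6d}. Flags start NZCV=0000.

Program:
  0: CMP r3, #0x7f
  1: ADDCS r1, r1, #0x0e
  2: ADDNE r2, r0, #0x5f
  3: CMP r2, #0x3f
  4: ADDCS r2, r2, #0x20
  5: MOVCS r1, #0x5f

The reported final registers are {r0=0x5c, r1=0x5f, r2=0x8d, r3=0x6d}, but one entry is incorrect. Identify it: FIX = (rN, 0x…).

FIX = (r2, 0xdb)

0: ✓ CMP  NZCV=1000
1: · ADDCS
2: ✓ ADDNE  r2←0xbb
3: ✓ CMP  NZCV=0011
4: ✓ ADDCS  r2←0xdb
5: ✓ MOVCS  r1←0x5f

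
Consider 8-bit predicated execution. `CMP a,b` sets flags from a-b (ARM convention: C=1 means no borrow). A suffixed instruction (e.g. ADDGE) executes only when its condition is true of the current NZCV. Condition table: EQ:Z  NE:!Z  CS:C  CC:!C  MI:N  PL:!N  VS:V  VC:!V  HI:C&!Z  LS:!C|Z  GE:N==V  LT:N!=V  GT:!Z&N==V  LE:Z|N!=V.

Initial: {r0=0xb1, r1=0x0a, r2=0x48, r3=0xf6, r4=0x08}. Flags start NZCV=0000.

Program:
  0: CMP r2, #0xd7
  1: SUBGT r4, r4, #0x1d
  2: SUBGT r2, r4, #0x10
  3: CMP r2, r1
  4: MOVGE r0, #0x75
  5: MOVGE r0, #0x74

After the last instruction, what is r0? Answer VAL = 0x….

VAL = 0xb1

0: ✓ CMP  NZCV=0000
1: ✓ SUBGT  r4←0xeb
2: ✓ SUBGT  r2←0xdb
3: ✓ CMP  NZCV=1010
4: · MOVGE
5: · MOVGE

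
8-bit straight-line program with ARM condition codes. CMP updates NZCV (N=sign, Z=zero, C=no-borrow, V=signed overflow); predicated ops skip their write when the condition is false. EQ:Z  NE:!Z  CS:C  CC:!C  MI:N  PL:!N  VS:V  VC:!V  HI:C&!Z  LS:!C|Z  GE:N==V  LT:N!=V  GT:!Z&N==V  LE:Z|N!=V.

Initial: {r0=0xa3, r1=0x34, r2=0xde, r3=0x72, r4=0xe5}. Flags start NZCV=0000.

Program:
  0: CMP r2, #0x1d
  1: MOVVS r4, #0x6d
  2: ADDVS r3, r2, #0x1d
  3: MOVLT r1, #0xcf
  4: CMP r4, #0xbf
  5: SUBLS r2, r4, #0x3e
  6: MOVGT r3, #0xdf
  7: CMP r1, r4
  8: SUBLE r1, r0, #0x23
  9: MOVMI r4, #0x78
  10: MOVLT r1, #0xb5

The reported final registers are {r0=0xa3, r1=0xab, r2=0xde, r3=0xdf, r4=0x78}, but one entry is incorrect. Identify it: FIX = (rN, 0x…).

0: ✓ CMP  NZCV=1010
1: · MOVVS
2: · ADDVS
3: ✓ MOVLT  r1←0xcf
4: ✓ CMP  NZCV=0010
5: · SUBLS
6: ✓ MOVGT  r3←0xdf
7: ✓ CMP  NZCV=1000
8: ✓ SUBLE  r1←0x80
9: ✓ MOVMI  r4←0x78
10: ✓ MOVLT  r1←0xb5

FIX = (r1, 0xb5)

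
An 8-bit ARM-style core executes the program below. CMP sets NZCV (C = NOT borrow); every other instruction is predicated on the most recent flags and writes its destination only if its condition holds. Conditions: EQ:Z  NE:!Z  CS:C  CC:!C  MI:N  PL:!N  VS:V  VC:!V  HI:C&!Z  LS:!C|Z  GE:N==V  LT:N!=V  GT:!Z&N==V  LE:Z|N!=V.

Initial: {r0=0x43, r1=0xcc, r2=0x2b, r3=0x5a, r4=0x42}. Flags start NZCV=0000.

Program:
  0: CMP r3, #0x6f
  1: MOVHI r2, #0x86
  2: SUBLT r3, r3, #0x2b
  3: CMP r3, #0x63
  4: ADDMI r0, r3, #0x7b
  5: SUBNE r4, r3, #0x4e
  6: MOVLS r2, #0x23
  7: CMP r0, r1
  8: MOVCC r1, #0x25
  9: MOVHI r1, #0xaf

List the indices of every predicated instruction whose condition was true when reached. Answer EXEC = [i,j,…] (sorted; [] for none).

EXEC = [2,4,5,6,8]

[0] flags=1000 → (cmp)
[1] flags=1000 HI?F → skip
[2] flags=1000 LT?T → r3=0x2f
[3] flags=1000 → (cmp)
[4] flags=1000 MI?T → r0=0xaa
[5] flags=1000 NE?T → r4=0xe1
[6] flags=1000 LS?T → r2=0x23
[7] flags=1000 → (cmp)
[8] flags=1000 CC?T → r1=0x25
[9] flags=1000 HI?F → skip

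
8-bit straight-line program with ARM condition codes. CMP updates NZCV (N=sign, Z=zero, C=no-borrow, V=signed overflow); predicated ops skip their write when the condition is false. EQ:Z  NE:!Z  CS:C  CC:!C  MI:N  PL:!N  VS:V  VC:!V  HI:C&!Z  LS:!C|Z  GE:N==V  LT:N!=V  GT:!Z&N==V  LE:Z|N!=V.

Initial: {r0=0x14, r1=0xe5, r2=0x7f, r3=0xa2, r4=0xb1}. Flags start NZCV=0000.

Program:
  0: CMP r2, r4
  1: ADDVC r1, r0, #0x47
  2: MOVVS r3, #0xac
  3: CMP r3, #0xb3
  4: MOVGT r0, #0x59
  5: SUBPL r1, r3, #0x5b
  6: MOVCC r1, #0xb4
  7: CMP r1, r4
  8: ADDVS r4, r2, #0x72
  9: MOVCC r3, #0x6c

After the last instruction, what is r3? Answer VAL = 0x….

VAL = 0xac

[0] flags=1001 → (cmp)
[1] flags=1001 VC?F → skip
[2] flags=1001 VS?T → r3=0xac
[3] flags=1000 → (cmp)
[4] flags=1000 GT?F → skip
[5] flags=1000 PL?F → skip
[6] flags=1000 CC?T → r1=0xb4
[7] flags=0010 → (cmp)
[8] flags=0010 VS?F → skip
[9] flags=0010 CC?F → skip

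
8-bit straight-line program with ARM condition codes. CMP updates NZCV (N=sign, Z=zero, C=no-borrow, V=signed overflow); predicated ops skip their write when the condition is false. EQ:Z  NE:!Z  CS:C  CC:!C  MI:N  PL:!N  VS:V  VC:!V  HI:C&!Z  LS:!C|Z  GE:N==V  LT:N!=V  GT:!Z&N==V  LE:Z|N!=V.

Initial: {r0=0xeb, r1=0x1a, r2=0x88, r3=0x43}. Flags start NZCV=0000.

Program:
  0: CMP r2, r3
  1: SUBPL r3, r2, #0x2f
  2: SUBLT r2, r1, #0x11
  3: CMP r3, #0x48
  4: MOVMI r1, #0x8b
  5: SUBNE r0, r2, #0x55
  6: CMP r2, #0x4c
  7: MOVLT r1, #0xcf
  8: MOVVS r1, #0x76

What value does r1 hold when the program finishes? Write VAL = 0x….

0: ✓ CMP  NZCV=0011
1: ✓ SUBPL  r3←0x59
2: ✓ SUBLT  r2←0x09
3: ✓ CMP  NZCV=0010
4: · MOVMI
5: ✓ SUBNE  r0←0xb4
6: ✓ CMP  NZCV=1000
7: ✓ MOVLT  r1←0xcf
8: · MOVVS

VAL = 0xcf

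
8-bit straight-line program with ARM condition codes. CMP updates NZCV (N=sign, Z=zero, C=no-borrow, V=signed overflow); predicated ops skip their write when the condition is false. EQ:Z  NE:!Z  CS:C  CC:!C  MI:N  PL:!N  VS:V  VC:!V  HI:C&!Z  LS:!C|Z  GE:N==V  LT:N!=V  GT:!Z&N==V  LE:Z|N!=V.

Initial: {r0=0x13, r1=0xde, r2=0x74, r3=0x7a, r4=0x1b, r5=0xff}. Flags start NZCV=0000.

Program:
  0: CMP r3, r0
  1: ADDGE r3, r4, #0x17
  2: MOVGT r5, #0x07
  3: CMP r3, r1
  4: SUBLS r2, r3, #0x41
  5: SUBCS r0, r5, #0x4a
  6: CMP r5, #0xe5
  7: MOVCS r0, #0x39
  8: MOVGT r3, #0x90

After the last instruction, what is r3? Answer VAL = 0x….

VAL = 0x90

0: ✓ CMP  NZCV=0010
1: ✓ ADDGE  r3←0x32
2: ✓ MOVGT  r5←0x07
3: ✓ CMP  NZCV=0000
4: ✓ SUBLS  r2←0xf1
5: · SUBCS
6: ✓ CMP  NZCV=0000
7: · MOVCS
8: ✓ MOVGT  r3←0x90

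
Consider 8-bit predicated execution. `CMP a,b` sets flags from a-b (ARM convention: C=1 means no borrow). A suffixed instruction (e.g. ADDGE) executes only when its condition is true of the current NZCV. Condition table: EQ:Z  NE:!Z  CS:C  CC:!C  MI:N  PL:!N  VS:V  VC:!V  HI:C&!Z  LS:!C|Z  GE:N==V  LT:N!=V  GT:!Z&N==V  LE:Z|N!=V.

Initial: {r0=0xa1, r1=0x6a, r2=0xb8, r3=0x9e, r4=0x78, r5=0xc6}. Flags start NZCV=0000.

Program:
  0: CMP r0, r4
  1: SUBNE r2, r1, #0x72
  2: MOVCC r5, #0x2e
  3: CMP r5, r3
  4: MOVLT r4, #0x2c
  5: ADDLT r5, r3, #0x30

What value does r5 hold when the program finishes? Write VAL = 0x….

0: ✓ CMP  NZCV=0011
1: ✓ SUBNE  r2←0xf8
2: · MOVCC
3: ✓ CMP  NZCV=0010
4: · MOVLT
5: · ADDLT

VAL = 0xc6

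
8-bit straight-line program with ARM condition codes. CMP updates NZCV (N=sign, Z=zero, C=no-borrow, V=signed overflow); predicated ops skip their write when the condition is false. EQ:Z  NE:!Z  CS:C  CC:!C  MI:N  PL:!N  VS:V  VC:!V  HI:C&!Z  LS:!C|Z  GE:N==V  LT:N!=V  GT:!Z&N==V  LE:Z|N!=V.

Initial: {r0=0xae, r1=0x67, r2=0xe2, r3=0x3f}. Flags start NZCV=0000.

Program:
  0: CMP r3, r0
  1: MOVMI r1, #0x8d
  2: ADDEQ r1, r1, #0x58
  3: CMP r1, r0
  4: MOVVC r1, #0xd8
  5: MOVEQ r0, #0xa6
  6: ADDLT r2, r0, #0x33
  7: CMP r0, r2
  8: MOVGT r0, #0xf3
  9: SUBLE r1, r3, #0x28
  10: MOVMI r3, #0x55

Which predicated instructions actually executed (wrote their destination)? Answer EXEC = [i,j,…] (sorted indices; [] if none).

EXEC = [1,4,6,9,10]

[0] flags=1001 → (cmp)
[1] flags=1001 MI?T → r1=0x8d
[2] flags=1001 EQ?F → skip
[3] flags=1000 → (cmp)
[4] flags=1000 VC?T → r1=0xd8
[5] flags=1000 EQ?F → skip
[6] flags=1000 LT?T → r2=0xe1
[7] flags=1000 → (cmp)
[8] flags=1000 GT?F → skip
[9] flags=1000 LE?T → r1=0x17
[10] flags=1000 MI?T → r3=0x55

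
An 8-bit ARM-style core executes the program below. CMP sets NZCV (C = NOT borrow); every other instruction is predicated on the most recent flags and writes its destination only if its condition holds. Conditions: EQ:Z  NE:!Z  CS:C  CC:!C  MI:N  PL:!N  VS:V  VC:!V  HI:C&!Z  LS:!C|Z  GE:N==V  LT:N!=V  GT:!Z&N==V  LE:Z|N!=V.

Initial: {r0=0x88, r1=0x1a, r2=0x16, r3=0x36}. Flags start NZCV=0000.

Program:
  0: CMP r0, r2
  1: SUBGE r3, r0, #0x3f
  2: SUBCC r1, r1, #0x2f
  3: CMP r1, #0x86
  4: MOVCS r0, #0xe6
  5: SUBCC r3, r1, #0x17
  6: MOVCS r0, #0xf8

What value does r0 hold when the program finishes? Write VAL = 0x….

0: ✓ CMP  NZCV=0011
1: · SUBGE
2: · SUBCC
3: ✓ CMP  NZCV=1001
4: · MOVCS
5: ✓ SUBCC  r3←0x03
6: · MOVCS

VAL = 0x88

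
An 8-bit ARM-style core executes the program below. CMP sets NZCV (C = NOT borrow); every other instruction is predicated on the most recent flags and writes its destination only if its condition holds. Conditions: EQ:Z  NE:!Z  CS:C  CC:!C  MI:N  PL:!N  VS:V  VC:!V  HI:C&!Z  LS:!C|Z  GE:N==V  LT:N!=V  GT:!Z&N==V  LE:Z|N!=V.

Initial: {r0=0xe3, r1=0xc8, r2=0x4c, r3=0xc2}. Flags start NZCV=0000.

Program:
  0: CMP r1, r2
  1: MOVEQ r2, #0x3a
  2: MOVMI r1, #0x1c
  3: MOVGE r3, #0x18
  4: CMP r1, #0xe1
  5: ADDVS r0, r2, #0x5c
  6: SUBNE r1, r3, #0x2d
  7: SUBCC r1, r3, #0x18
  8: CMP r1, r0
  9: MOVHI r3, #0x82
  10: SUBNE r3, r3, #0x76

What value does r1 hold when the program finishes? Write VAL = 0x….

VAL = 0xaa

0: ✓ CMP  NZCV=0011
1: · MOVEQ
2: · MOVMI
3: · MOVGE
4: ✓ CMP  NZCV=1000
5: · ADDVS
6: ✓ SUBNE  r1←0x95
7: ✓ SUBCC  r1←0xaa
8: ✓ CMP  NZCV=1000
9: · MOVHI
10: ✓ SUBNE  r3←0x4c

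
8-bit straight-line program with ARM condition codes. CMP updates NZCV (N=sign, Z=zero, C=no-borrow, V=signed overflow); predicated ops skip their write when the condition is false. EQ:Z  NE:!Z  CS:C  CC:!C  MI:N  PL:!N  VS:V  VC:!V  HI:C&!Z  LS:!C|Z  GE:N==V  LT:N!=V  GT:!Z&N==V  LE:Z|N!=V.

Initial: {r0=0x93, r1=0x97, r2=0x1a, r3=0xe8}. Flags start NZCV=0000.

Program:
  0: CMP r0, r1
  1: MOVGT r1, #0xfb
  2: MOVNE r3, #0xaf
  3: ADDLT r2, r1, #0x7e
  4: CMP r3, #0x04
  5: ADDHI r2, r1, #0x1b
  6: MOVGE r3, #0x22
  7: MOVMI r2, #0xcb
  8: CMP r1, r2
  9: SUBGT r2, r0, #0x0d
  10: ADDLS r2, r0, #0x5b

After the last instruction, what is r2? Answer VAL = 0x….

VAL = 0xee

0: ✓ CMP  NZCV=1000
1: · MOVGT
2: ✓ MOVNE  r3←0xaf
3: ✓ ADDLT  r2←0x15
4: ✓ CMP  NZCV=1010
5: ✓ ADDHI  r2←0xb2
6: · MOVGE
7: ✓ MOVMI  r2←0xcb
8: ✓ CMP  NZCV=1000
9: · SUBGT
10: ✓ ADDLS  r2←0xee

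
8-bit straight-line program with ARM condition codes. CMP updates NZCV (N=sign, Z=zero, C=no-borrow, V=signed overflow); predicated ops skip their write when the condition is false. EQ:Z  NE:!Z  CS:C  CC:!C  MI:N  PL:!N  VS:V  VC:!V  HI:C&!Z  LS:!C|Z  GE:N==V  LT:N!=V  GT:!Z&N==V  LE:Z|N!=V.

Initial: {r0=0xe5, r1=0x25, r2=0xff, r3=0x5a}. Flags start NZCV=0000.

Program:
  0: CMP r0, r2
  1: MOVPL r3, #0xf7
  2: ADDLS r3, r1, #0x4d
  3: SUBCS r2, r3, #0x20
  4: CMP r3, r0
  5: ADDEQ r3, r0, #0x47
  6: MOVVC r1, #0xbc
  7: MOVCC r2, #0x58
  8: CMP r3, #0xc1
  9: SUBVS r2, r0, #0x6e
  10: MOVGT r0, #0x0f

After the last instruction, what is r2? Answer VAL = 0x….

[0] flags=1000 → (cmp)
[1] flags=1000 PL?F → skip
[2] flags=1000 LS?T → r3=0x72
[3] flags=1000 CS?F → skip
[4] flags=1001 → (cmp)
[5] flags=1001 EQ?F → skip
[6] flags=1001 VC?F → skip
[7] flags=1001 CC?T → r2=0x58
[8] flags=1001 → (cmp)
[9] flags=1001 VS?T → r2=0x77
[10] flags=1001 GT?T → r0=0x0f

VAL = 0x77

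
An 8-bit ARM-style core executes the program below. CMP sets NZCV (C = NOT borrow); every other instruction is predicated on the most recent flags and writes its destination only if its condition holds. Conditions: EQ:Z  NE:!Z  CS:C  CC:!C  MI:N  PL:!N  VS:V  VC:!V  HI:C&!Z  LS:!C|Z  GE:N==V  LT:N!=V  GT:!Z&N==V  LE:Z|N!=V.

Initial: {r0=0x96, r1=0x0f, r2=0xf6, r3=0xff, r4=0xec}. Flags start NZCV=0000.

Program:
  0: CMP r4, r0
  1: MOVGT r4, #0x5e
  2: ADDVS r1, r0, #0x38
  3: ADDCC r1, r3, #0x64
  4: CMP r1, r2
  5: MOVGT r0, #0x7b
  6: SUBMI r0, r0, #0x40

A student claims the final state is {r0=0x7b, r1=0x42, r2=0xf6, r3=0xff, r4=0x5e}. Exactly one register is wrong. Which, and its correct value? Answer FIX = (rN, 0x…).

0: ✓ CMP  NZCV=0010
1: ✓ MOVGT  r4←0x5e
2: · ADDVS
3: · ADDCC
4: ✓ CMP  NZCV=0000
5: ✓ MOVGT  r0←0x7b
6: · SUBMI

FIX = (r1, 0x0f)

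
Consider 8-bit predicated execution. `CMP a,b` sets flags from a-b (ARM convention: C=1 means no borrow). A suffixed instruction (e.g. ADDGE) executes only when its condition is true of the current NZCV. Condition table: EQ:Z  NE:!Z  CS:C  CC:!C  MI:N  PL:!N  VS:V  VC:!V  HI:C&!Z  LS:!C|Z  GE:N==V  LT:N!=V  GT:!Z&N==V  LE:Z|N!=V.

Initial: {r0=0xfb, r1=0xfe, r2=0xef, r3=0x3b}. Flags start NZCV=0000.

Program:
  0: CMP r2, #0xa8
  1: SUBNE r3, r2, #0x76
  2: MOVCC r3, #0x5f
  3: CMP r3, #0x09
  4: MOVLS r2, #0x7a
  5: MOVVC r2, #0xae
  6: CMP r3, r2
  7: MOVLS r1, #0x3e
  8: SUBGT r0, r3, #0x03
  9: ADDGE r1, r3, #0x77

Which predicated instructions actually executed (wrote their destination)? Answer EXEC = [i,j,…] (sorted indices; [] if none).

EXEC = [1,5,7,8,9]

0: ✓ CMP  NZCV=0010
1: ✓ SUBNE  r3←0x79
2: · MOVCC
3: ✓ CMP  NZCV=0010
4: · MOVLS
5: ✓ MOVVC  r2←0xae
6: ✓ CMP  NZCV=1001
7: ✓ MOVLS  r1←0x3e
8: ✓ SUBGT  r0←0x76
9: ✓ ADDGE  r1←0xf0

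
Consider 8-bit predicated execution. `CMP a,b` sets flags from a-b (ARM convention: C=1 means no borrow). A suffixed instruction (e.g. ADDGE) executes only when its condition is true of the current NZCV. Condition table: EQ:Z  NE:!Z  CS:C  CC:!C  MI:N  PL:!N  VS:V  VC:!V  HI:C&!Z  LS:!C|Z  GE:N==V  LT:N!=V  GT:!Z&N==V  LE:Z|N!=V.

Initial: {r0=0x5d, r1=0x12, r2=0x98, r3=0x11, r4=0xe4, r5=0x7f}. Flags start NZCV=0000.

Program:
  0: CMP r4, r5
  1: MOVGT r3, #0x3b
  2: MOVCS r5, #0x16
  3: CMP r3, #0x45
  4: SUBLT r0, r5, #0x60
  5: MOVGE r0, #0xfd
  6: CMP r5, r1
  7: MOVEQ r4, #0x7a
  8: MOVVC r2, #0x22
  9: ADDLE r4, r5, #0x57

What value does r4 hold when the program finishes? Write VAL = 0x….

[0] flags=0011 → (cmp)
[1] flags=0011 GT?F → skip
[2] flags=0011 CS?T → r5=0x16
[3] flags=1000 → (cmp)
[4] flags=1000 LT?T → r0=0xb6
[5] flags=1000 GE?F → skip
[6] flags=0010 → (cmp)
[7] flags=0010 EQ?F → skip
[8] flags=0010 VC?T → r2=0x22
[9] flags=0010 LE?F → skip

VAL = 0xe4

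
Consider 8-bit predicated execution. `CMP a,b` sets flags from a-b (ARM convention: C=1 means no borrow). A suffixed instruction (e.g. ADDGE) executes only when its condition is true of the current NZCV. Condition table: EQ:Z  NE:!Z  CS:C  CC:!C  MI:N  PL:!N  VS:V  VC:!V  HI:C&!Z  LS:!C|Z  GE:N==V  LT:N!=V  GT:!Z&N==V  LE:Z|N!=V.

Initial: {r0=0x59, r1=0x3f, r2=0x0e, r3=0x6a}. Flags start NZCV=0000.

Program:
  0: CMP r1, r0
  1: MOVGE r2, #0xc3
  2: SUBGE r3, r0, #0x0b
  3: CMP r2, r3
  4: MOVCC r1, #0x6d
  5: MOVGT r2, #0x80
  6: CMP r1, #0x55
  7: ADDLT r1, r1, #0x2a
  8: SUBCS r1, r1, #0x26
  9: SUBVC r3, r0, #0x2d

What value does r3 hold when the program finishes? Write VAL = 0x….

[0] flags=1000 → (cmp)
[1] flags=1000 GE?F → skip
[2] flags=1000 GE?F → skip
[3] flags=1000 → (cmp)
[4] flags=1000 CC?T → r1=0x6d
[5] flags=1000 GT?F → skip
[6] flags=0010 → (cmp)
[7] flags=0010 LT?F → skip
[8] flags=0010 CS?T → r1=0x47
[9] flags=0010 VC?T → r3=0x2c

VAL = 0x2c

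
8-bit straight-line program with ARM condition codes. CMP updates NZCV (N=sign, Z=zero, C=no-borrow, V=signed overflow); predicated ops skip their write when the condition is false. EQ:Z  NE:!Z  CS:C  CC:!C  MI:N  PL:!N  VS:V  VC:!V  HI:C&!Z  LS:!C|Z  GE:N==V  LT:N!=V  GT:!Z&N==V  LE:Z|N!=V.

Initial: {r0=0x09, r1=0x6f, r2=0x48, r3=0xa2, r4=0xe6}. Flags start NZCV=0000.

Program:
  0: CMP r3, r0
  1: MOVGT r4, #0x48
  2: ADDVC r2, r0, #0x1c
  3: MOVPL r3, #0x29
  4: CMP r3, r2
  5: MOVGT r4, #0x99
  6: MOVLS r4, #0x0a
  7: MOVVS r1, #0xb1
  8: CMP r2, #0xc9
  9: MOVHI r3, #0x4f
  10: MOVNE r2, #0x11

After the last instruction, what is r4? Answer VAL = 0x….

0: ✓ CMP  NZCV=1010
1: · MOVGT
2: ✓ ADDVC  r2←0x25
3: · MOVPL
4: ✓ CMP  NZCV=0011
5: · MOVGT
6: · MOVLS
7: ✓ MOVVS  r1←0xb1
8: ✓ CMP  NZCV=0000
9: · MOVHI
10: ✓ MOVNE  r2←0x11

VAL = 0xe6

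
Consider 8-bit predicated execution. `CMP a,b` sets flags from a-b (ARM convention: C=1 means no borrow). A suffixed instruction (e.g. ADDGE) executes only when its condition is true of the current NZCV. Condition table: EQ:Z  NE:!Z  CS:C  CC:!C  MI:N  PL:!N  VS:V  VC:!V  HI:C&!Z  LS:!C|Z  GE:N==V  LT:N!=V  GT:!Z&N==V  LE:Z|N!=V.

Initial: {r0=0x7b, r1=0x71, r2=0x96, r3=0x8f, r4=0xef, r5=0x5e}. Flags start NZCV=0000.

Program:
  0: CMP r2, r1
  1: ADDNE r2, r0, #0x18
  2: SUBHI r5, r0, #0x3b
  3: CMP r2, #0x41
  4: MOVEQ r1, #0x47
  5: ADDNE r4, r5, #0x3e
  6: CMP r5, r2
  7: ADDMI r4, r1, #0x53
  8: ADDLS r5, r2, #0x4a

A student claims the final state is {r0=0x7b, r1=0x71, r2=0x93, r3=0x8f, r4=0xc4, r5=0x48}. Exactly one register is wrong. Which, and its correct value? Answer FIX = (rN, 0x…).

FIX = (r5, 0xdd)

[0] flags=0011 → (cmp)
[1] flags=0011 NE?T → r2=0x93
[2] flags=0011 HI?T → r5=0x40
[3] flags=0011 → (cmp)
[4] flags=0011 EQ?F → skip
[5] flags=0011 NE?T → r4=0x7e
[6] flags=1001 → (cmp)
[7] flags=1001 MI?T → r4=0xc4
[8] flags=1001 LS?T → r5=0xdd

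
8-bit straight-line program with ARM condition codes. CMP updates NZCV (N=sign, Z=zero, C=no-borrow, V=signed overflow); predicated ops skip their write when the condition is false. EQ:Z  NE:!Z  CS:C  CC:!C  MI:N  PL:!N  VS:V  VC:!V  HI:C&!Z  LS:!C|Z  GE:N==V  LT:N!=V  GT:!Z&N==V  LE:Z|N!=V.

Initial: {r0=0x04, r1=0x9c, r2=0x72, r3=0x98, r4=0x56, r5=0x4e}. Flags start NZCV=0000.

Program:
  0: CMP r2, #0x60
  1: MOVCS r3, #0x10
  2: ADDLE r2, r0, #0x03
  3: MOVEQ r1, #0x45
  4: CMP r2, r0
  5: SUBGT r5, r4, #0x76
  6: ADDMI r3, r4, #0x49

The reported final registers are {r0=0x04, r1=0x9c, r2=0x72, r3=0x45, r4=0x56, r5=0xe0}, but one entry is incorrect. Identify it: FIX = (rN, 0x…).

0: ✓ CMP  NZCV=0010
1: ✓ MOVCS  r3←0x10
2: · ADDLE
3: · MOVEQ
4: ✓ CMP  NZCV=0010
5: ✓ SUBGT  r5←0xe0
6: · ADDMI

FIX = (r3, 0x10)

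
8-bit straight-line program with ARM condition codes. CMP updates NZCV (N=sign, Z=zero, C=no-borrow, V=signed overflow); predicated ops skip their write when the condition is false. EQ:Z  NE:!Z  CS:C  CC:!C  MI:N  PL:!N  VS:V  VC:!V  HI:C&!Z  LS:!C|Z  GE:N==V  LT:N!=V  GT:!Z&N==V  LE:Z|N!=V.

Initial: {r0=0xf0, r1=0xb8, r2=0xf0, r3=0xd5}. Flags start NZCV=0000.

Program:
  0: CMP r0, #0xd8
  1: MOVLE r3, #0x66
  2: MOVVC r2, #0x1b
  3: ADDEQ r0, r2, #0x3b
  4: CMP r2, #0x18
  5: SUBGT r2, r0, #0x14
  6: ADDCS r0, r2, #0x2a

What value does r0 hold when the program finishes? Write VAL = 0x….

VAL = 0x06

0: ✓ CMP  NZCV=0010
1: · MOVLE
2: ✓ MOVVC  r2←0x1b
3: · ADDEQ
4: ✓ CMP  NZCV=0010
5: ✓ SUBGT  r2←0xdc
6: ✓ ADDCS  r0←0x06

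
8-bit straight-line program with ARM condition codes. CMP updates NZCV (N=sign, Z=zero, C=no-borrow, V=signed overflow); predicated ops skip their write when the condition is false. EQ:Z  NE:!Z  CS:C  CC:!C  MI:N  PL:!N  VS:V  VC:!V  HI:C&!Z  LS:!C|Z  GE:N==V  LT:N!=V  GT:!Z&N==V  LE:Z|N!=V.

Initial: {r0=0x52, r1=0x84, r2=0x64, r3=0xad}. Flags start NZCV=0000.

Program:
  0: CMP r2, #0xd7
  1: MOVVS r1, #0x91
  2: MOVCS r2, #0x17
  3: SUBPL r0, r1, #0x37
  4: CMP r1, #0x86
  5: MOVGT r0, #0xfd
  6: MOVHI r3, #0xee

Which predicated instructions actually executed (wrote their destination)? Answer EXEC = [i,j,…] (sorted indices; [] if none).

0: ✓ CMP  NZCV=1001
1: ✓ MOVVS  r1←0x91
2: · MOVCS
3: · SUBPL
4: ✓ CMP  NZCV=0010
5: ✓ MOVGT  r0←0xfd
6: ✓ MOVHI  r3←0xee

EXEC = [1,5,6]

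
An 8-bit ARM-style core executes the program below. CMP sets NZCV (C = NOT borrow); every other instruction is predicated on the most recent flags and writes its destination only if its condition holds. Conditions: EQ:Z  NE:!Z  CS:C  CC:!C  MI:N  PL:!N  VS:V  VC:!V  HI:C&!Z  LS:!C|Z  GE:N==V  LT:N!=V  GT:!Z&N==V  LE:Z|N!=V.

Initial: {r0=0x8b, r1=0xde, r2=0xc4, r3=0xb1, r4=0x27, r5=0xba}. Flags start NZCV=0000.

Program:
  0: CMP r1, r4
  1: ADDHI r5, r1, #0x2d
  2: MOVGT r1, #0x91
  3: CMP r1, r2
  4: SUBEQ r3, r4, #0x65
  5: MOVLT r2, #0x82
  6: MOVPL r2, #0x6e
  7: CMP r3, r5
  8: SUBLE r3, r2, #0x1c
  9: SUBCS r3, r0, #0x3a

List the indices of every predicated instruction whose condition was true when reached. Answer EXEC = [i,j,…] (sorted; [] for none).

[0] flags=1010 → (cmp)
[1] flags=1010 HI?T → r5=0x0b
[2] flags=1010 GT?F → skip
[3] flags=0010 → (cmp)
[4] flags=0010 EQ?F → skip
[5] flags=0010 LT?F → skip
[6] flags=0010 PL?T → r2=0x6e
[7] flags=1010 → (cmp)
[8] flags=1010 LE?T → r3=0x52
[9] flags=1010 CS?T → r3=0x51

EXEC = [1,6,8,9]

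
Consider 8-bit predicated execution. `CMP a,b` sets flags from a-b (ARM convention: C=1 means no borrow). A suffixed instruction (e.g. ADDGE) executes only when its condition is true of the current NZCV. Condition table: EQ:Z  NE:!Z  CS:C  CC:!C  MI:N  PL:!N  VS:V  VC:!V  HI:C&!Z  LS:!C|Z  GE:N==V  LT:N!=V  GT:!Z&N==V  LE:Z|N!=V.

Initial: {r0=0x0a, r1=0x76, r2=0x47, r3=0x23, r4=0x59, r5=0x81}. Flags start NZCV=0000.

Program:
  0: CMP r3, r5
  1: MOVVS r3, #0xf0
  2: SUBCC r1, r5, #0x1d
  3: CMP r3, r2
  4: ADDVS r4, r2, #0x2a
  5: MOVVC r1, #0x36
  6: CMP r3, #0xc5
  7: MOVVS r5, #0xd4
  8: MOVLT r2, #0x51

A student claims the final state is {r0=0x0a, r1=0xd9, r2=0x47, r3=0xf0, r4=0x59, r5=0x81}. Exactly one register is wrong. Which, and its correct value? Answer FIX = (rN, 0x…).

FIX = (r1, 0x36)

[0] flags=1001 → (cmp)
[1] flags=1001 VS?T → r3=0xf0
[2] flags=1001 CC?T → r1=0x64
[3] flags=1010 → (cmp)
[4] flags=1010 VS?F → skip
[5] flags=1010 VC?T → r1=0x36
[6] flags=0010 → (cmp)
[7] flags=0010 VS?F → skip
[8] flags=0010 LT?F → skip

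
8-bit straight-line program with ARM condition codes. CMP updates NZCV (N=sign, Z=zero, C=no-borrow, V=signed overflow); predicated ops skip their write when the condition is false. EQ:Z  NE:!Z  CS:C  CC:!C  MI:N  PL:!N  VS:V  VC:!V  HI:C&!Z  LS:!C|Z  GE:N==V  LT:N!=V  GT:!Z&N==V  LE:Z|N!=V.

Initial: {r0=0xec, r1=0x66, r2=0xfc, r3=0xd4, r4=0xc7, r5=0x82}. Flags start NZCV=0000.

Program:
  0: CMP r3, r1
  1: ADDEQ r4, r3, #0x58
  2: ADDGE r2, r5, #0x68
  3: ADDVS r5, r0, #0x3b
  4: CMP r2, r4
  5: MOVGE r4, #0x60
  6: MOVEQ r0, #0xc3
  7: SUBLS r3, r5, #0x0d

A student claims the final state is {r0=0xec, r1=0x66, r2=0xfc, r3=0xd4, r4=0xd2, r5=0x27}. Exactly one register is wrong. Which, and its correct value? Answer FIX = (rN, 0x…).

FIX = (r4, 0x60)

[0] flags=0011 → (cmp)
[1] flags=0011 EQ?F → skip
[2] flags=0011 GE?F → skip
[3] flags=0011 VS?T → r5=0x27
[4] flags=0010 → (cmp)
[5] flags=0010 GE?T → r4=0x60
[6] flags=0010 EQ?F → skip
[7] flags=0010 LS?F → skip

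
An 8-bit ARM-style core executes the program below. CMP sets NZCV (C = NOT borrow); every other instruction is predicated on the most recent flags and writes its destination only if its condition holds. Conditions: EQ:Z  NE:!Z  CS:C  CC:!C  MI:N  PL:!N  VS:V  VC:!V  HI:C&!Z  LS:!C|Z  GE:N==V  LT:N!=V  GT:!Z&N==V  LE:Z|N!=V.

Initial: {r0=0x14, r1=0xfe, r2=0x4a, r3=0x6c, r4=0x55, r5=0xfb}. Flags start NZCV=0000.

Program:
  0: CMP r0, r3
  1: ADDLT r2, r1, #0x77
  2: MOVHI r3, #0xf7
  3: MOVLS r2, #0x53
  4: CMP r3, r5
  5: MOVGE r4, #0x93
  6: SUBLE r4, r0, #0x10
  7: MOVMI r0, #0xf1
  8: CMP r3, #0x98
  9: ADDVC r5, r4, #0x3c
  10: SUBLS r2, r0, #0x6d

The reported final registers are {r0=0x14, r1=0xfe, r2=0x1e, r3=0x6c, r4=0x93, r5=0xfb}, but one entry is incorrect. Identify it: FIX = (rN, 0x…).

0: ✓ CMP  NZCV=1000
1: ✓ ADDLT  r2←0x75
2: · MOVHI
3: ✓ MOVLS  r2←0x53
4: ✓ CMP  NZCV=0000
5: ✓ MOVGE  r4←0x93
6: · SUBLE
7: · MOVMI
8: ✓ CMP  NZCV=1001
9: · ADDVC
10: ✓ SUBLS  r2←0xa7

FIX = (r2, 0xa7)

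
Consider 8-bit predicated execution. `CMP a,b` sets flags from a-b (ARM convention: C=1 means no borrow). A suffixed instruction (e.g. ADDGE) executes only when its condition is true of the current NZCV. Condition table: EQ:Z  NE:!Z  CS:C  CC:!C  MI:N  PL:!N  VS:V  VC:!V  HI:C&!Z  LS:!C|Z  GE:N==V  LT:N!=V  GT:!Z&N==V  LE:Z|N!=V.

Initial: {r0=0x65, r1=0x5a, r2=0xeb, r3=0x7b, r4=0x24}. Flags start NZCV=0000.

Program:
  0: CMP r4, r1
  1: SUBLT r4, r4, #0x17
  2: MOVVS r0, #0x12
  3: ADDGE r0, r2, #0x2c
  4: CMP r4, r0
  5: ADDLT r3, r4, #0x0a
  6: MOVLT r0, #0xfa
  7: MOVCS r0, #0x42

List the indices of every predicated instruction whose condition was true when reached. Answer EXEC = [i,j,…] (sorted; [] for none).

EXEC = [1,5,6]

0: ✓ CMP  NZCV=1000
1: ✓ SUBLT  r4←0x0d
2: · MOVVS
3: · ADDGE
4: ✓ CMP  NZCV=1000
5: ✓ ADDLT  r3←0x17
6: ✓ MOVLT  r0←0xfa
7: · MOVCS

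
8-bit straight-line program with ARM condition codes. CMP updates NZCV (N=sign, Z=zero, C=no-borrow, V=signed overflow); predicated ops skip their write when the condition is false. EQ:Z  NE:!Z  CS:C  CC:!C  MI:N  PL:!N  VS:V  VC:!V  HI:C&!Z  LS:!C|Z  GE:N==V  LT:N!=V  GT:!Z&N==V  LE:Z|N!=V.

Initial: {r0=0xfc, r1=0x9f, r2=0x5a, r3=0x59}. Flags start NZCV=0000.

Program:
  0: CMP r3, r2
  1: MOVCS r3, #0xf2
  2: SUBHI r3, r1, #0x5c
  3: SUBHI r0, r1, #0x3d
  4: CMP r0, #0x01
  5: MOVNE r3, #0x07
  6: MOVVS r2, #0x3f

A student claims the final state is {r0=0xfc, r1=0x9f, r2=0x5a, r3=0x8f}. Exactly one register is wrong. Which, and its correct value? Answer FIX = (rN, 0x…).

0: ✓ CMP  NZCV=1000
1: · MOVCS
2: · SUBHI
3: · SUBHI
4: ✓ CMP  NZCV=1010
5: ✓ MOVNE  r3←0x07
6: · MOVVS

FIX = (r3, 0x07)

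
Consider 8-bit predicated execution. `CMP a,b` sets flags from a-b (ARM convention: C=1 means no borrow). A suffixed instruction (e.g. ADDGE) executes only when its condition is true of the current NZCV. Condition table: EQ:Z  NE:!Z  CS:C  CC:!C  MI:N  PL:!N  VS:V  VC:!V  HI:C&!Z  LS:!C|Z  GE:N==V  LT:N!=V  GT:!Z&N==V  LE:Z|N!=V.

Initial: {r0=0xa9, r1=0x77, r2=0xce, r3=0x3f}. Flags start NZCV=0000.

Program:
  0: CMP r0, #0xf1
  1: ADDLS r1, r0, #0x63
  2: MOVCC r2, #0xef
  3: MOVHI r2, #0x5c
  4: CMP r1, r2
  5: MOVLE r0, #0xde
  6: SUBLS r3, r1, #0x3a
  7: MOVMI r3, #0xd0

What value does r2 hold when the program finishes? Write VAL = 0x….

VAL = 0xef

[0] flags=1000 → (cmp)
[1] flags=1000 LS?T → r1=0x0c
[2] flags=1000 CC?T → r2=0xef
[3] flags=1000 HI?F → skip
[4] flags=0000 → (cmp)
[5] flags=0000 LE?F → skip
[6] flags=0000 LS?T → r3=0xd2
[7] flags=0000 MI?F → skip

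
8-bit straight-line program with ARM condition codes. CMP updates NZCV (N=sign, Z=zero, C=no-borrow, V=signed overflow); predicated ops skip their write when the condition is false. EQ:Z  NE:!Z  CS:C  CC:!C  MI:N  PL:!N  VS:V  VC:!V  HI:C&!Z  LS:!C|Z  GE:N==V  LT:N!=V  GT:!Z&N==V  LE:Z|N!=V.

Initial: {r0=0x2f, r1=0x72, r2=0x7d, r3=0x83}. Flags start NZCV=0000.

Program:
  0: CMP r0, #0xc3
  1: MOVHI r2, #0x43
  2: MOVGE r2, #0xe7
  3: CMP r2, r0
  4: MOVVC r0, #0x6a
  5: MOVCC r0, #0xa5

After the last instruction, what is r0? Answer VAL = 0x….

0: ✓ CMP  NZCV=0000
1: · MOVHI
2: ✓ MOVGE  r2←0xe7
3: ✓ CMP  NZCV=1010
4: ✓ MOVVC  r0←0x6a
5: · MOVCC

VAL = 0x6a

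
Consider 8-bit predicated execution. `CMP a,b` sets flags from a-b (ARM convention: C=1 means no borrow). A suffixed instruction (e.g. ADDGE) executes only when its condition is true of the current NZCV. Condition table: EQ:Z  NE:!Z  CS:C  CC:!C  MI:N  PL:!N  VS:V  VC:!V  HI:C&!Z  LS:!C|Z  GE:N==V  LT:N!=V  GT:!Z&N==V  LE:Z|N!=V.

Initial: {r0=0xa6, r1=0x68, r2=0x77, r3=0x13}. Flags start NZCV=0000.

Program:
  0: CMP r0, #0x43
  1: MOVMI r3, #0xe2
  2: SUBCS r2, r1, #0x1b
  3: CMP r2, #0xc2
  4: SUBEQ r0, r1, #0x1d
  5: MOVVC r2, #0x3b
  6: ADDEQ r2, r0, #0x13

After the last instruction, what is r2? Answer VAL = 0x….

[0] flags=0011 → (cmp)
[1] flags=0011 MI?F → skip
[2] flags=0011 CS?T → r2=0x4d
[3] flags=1001 → (cmp)
[4] flags=1001 EQ?F → skip
[5] flags=1001 VC?F → skip
[6] flags=1001 EQ?F → skip

VAL = 0x4d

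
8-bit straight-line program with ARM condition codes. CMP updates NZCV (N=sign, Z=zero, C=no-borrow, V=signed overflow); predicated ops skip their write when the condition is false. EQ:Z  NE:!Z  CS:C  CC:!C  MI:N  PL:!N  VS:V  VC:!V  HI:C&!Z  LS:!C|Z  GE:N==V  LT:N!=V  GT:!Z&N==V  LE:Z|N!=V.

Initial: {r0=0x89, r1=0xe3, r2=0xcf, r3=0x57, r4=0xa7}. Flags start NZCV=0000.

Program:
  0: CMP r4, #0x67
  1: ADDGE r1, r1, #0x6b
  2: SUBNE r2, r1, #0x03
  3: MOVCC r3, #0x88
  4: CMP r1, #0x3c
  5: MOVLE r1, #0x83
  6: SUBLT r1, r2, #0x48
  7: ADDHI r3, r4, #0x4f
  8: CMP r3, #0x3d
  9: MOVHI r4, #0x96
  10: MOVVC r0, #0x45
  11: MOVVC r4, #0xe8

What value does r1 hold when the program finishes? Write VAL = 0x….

VAL = 0x98

0: ✓ CMP  NZCV=0011
1: · ADDGE
2: ✓ SUBNE  r2←0xe0
3: · MOVCC
4: ✓ CMP  NZCV=1010
5: ✓ MOVLE  r1←0x83
6: ✓ SUBLT  r1←0x98
7: ✓ ADDHI  r3←0xf6
8: ✓ CMP  NZCV=1010
9: ✓ MOVHI  r4←0x96
10: ✓ MOVVC  r0←0x45
11: ✓ MOVVC  r4←0xe8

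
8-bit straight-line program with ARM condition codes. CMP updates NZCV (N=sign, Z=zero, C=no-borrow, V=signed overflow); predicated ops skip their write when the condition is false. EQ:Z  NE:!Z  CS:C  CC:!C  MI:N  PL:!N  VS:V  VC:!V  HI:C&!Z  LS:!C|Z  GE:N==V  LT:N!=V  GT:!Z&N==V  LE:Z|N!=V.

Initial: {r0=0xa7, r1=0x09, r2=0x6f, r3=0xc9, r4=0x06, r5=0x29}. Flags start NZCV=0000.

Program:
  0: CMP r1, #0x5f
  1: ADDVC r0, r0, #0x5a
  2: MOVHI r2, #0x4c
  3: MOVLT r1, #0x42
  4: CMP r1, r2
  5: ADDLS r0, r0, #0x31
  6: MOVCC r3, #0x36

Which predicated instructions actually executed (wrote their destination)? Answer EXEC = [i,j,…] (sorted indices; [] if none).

[0] flags=1000 → (cmp)
[1] flags=1000 VC?T → r0=0x01
[2] flags=1000 HI?F → skip
[3] flags=1000 LT?T → r1=0x42
[4] flags=1000 → (cmp)
[5] flags=1000 LS?T → r0=0x32
[6] flags=1000 CC?T → r3=0x36

EXEC = [1,3,5,6]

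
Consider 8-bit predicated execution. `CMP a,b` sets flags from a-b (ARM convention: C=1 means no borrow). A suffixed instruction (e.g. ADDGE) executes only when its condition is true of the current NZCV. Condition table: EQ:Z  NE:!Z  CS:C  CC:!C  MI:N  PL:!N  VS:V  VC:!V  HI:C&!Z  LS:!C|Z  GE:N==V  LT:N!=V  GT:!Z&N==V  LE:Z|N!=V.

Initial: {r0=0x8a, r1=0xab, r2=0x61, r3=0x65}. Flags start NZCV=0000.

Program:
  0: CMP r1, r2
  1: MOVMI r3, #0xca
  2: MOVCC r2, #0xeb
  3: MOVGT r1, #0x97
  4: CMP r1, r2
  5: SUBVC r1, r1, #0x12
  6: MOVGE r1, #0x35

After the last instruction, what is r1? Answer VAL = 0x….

VAL = 0xab

0: ✓ CMP  NZCV=0011
1: · MOVMI
2: · MOVCC
3: · MOVGT
4: ✓ CMP  NZCV=0011
5: · SUBVC
6: · MOVGE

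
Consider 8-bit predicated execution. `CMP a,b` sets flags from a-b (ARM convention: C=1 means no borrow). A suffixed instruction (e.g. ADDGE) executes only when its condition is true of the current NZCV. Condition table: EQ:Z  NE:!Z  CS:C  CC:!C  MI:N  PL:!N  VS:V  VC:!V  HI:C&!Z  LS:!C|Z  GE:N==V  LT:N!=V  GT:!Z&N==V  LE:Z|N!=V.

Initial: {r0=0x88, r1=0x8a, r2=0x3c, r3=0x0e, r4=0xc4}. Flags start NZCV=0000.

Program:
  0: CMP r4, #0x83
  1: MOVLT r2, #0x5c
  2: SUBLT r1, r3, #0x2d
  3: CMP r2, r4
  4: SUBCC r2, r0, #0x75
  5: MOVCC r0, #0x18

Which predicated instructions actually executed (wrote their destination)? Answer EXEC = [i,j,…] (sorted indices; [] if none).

0: ✓ CMP  NZCV=0010
1: · MOVLT
2: · SUBLT
3: ✓ CMP  NZCV=0000
4: ✓ SUBCC  r2←0x13
5: ✓ MOVCC  r0←0x18

EXEC = [4,5]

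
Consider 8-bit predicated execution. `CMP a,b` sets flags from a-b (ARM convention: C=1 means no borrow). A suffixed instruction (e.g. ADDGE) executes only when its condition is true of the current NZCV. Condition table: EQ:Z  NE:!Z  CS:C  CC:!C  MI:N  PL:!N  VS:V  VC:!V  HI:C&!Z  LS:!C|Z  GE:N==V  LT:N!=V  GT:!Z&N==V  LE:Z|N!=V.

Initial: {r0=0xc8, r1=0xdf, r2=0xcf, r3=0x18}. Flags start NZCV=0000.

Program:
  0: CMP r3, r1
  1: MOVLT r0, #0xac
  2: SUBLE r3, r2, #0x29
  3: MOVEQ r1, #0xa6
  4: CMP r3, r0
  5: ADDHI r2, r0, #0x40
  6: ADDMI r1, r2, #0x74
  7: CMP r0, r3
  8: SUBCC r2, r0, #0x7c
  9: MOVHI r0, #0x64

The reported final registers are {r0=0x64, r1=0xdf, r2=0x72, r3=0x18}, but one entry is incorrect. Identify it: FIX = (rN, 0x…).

0: ✓ CMP  NZCV=0000
1: · MOVLT
2: · SUBLE
3: · MOVEQ
4: ✓ CMP  NZCV=0000
5: · ADDHI
6: · ADDMI
7: ✓ CMP  NZCV=1010
8: · SUBCC
9: ✓ MOVHI  r0←0x64

FIX = (r2, 0xcf)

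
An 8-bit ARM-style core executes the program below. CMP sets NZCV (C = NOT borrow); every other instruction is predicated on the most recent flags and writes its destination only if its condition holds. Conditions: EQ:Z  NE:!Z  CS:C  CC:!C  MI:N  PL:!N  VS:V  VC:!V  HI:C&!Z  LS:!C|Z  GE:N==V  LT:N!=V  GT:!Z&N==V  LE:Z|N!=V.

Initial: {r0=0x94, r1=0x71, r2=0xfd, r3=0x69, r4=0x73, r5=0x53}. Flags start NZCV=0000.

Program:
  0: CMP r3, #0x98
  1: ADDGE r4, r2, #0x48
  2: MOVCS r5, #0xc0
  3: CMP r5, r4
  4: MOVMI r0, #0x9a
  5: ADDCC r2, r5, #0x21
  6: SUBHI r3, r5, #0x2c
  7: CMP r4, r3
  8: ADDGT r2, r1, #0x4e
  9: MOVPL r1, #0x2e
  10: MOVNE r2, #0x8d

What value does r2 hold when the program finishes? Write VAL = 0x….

VAL = 0x8d

0: ✓ CMP  NZCV=1001
1: ✓ ADDGE  r4←0x45
2: · MOVCS
3: ✓ CMP  NZCV=0010
4: · MOVMI
5: · ADDCC
6: ✓ SUBHI  r3←0x27
7: ✓ CMP  NZCV=0010
8: ✓ ADDGT  r2←0xbf
9: ✓ MOVPL  r1←0x2e
10: ✓ MOVNE  r2←0x8d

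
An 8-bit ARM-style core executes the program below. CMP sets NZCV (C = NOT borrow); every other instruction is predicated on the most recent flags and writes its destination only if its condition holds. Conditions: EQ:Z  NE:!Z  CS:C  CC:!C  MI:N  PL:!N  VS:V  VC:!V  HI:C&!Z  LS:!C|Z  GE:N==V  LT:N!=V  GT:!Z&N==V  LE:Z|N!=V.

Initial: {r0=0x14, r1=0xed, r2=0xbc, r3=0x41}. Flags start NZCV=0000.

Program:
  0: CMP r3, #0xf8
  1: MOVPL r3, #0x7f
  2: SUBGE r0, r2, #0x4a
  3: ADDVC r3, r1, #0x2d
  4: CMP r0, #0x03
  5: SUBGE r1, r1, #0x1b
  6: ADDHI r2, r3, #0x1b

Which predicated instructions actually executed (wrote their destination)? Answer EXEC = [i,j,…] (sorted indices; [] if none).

[0] flags=0000 → (cmp)
[1] flags=0000 PL?T → r3=0x7f
[2] flags=0000 GE?T → r0=0x72
[3] flags=0000 VC?T → r3=0x1a
[4] flags=0010 → (cmp)
[5] flags=0010 GE?T → r1=0xd2
[6] flags=0010 HI?T → r2=0x35

EXEC = [1,2,3,5,6]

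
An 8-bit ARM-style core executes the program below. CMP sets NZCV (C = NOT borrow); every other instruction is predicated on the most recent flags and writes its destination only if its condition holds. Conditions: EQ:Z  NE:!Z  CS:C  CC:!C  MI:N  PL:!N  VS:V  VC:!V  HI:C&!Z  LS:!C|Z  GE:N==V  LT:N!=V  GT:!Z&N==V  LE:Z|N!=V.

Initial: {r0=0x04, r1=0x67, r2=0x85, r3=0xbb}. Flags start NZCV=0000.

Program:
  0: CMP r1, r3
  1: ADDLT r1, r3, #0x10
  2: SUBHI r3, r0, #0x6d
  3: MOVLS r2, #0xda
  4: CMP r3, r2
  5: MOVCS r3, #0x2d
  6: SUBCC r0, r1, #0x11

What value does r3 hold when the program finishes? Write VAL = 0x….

[0] flags=1001 → (cmp)
[1] flags=1001 LT?F → skip
[2] flags=1001 HI?F → skip
[3] flags=1001 LS?T → r2=0xda
[4] flags=1000 → (cmp)
[5] flags=1000 CS?F → skip
[6] flags=1000 CC?T → r0=0x56

VAL = 0xbb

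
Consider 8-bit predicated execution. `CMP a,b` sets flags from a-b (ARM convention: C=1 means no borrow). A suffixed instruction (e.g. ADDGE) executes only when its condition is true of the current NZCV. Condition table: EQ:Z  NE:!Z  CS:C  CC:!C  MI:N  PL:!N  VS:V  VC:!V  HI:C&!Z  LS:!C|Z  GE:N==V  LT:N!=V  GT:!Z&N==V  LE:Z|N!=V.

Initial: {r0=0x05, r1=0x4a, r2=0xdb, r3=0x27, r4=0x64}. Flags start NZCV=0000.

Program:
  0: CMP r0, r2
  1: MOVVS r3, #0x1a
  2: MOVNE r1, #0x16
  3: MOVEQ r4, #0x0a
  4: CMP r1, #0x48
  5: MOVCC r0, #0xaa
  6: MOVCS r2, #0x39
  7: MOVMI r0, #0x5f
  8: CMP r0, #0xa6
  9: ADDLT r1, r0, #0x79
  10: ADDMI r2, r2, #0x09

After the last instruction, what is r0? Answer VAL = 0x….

VAL = 0x5f

0: ✓ CMP  NZCV=0000
1: · MOVVS
2: ✓ MOVNE  r1←0x16
3: · MOVEQ
4: ✓ CMP  NZCV=1000
5: ✓ MOVCC  r0←0xaa
6: · MOVCS
7: ✓ MOVMI  r0←0x5f
8: ✓ CMP  NZCV=1001
9: · ADDLT
10: ✓ ADDMI  r2←0xe4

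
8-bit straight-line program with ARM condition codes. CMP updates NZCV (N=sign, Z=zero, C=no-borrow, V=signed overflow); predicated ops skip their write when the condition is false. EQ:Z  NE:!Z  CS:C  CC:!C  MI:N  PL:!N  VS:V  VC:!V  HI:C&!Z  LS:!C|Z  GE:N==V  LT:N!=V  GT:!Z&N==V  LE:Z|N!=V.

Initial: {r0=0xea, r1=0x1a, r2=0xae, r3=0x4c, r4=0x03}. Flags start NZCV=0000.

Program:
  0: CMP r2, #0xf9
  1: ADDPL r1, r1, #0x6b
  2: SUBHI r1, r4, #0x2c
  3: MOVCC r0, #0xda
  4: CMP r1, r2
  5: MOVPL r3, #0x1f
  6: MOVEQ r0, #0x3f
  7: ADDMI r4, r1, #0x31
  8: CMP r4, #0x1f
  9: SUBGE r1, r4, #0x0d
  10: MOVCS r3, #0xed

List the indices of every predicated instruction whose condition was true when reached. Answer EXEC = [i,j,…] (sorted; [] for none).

[0] flags=1000 → (cmp)
[1] flags=1000 PL?F → skip
[2] flags=1000 HI?F → skip
[3] flags=1000 CC?T → r0=0xda
[4] flags=0000 → (cmp)
[5] flags=0000 PL?T → r3=0x1f
[6] flags=0000 EQ?F → skip
[7] flags=0000 MI?F → skip
[8] flags=1000 → (cmp)
[9] flags=1000 GE?F → skip
[10] flags=1000 CS?F → skip

EXEC = [3,5]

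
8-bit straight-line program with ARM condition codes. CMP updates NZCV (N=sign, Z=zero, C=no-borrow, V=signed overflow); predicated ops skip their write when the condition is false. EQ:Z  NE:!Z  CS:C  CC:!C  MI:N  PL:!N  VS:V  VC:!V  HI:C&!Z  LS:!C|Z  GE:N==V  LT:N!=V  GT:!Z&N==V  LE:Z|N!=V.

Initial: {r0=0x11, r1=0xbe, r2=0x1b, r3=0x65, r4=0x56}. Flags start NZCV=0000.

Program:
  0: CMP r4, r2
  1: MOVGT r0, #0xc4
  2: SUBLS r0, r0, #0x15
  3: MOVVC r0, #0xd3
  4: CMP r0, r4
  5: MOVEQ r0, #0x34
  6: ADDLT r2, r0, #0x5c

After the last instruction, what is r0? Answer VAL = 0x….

0: ✓ CMP  NZCV=0010
1: ✓ MOVGT  r0←0xc4
2: · SUBLS
3: ✓ MOVVC  r0←0xd3
4: ✓ CMP  NZCV=0011
5: · MOVEQ
6: ✓ ADDLT  r2←0x2f

VAL = 0xd3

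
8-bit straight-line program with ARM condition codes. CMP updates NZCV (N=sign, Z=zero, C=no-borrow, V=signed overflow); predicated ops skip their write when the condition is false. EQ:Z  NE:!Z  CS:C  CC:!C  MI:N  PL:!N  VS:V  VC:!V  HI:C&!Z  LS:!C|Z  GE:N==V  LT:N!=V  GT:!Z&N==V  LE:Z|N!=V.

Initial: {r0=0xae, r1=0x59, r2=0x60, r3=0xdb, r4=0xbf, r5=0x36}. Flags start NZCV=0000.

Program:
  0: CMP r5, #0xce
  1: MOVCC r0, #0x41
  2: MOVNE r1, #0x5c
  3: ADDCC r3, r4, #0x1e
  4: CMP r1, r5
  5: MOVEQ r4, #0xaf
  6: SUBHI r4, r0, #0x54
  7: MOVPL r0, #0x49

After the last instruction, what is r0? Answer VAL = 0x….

0: ✓ CMP  NZCV=0000
1: ✓ MOVCC  r0←0x41
2: ✓ MOVNE  r1←0x5c
3: ✓ ADDCC  r3←0xdd
4: ✓ CMP  NZCV=0010
5: · MOVEQ
6: ✓ SUBHI  r4←0xed
7: ✓ MOVPL  r0←0x49

VAL = 0x49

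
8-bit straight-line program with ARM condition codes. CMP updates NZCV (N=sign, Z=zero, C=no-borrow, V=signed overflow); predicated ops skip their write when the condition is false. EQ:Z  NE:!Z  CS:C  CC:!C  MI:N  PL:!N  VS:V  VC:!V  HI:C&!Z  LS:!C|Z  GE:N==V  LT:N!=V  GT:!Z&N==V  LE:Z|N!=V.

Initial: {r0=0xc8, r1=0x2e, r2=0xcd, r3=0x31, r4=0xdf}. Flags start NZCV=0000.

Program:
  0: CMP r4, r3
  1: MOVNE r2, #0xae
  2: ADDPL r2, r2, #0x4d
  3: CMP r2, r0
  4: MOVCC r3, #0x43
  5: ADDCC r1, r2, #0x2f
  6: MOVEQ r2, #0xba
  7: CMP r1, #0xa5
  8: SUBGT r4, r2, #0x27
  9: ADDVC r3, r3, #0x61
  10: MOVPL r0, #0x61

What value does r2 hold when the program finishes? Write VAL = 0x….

VAL = 0xae

[0] flags=1010 → (cmp)
[1] flags=1010 NE?T → r2=0xae
[2] flags=1010 PL?F → skip
[3] flags=1000 → (cmp)
[4] flags=1000 CC?T → r3=0x43
[5] flags=1000 CC?T → r1=0xdd
[6] flags=1000 EQ?F → skip
[7] flags=0010 → (cmp)
[8] flags=0010 GT?T → r4=0x87
[9] flags=0010 VC?T → r3=0xa4
[10] flags=0010 PL?T → r0=0x61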